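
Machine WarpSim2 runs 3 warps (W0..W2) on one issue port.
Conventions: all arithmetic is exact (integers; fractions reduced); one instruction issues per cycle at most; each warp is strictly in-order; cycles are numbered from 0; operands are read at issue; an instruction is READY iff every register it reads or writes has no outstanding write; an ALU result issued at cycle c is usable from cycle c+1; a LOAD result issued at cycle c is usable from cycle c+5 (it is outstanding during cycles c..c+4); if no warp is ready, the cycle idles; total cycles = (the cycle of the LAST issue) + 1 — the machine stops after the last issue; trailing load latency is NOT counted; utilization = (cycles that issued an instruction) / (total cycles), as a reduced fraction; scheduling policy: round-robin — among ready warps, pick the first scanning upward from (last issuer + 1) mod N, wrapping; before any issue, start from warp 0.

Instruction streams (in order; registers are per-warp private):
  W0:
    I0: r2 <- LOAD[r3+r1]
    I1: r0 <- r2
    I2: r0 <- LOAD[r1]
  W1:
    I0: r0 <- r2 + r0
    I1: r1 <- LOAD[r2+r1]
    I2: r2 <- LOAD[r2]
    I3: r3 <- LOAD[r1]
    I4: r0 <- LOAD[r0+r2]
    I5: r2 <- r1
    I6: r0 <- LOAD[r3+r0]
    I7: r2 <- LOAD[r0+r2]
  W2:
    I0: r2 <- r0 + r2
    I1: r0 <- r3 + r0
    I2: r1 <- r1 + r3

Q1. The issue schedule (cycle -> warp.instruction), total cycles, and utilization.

cycle 0: W0.I0
cycle 1: W1.I0
cycle 2: W2.I0
cycle 3: W1.I1
cycle 4: W2.I1
cycle 5: W0.I1
cycle 6: W1.I2
cycle 7: W2.I2
cycle 8: W0.I2
cycle 9: W1.I3
cycle 10: idle
cycle 11: W1.I4
cycle 12: W1.I5
cycle 13: idle
cycle 14: idle
cycle 15: idle
cycle 16: W1.I6
cycle 17: idle
cycle 18: idle
cycle 19: idle
cycle 20: idle
cycle 21: W1.I7

Answer: 22 cycles, utilization 7/11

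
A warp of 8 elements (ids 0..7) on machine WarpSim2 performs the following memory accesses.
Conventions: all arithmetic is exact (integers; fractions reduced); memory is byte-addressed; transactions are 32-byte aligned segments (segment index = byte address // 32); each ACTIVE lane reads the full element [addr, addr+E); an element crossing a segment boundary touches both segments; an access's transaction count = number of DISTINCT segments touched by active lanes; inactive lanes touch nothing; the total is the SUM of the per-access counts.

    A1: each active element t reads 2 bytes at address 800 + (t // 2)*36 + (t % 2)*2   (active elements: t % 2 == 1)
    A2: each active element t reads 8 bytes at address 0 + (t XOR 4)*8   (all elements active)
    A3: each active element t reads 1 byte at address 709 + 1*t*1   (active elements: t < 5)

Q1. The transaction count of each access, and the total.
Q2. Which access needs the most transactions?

A1: 4 transactions
A2: 2 transactions
A3: 1 transaction

Answer: 4,2,1; total 7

Answer: A1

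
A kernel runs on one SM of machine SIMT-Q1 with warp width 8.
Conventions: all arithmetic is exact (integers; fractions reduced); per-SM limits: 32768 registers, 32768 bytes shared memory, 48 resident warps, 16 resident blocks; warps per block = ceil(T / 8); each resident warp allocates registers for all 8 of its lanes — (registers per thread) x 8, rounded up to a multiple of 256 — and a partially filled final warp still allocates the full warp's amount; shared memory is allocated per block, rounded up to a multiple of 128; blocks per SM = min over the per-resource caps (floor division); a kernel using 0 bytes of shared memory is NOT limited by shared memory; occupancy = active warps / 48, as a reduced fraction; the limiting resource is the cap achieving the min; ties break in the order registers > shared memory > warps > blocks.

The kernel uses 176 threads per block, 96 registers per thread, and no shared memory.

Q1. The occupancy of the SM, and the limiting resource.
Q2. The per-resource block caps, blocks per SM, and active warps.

Answer: occupancy 11/24, limited by registers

registers: 1 block
shared memory: no limit (kernel uses none)
warps: 2 blocks
blocks: 16 blocks

Answer: 1 block, 22 active warps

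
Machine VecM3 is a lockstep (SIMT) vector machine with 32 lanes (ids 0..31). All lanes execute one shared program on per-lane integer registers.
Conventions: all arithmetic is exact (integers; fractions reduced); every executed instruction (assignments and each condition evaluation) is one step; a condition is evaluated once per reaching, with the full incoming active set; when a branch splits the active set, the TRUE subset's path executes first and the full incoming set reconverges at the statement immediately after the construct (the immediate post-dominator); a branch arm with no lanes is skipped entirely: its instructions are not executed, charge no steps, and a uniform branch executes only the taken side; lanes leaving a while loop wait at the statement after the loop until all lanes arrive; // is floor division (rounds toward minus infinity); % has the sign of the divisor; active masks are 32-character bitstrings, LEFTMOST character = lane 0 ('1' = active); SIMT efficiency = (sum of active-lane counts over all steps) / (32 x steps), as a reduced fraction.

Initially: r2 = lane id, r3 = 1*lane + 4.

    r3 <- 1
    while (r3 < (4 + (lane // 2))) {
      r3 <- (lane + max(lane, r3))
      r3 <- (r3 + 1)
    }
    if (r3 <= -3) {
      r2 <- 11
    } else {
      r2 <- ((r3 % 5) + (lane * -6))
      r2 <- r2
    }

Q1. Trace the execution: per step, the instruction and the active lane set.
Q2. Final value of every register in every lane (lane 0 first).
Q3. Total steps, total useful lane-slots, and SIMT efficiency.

step 0: r3 <- 1                      11111111111111111111111111111111
step 1: eval (r3 < (4 + (lane // 2))) 11111111111111111111111111111111
step 2: r3 <- (lane + max(lane, r3)) 11111111111111111111111111111111
step 3: r3 <- (r3 + 1)               11111111111111111111111111111111
step 4: eval (r3 < (4 + (lane // 2))) 11111111111111111111111111111111
step 5: r3 <- (lane + max(lane, r3)) 11000000000000000000000000000000
step 6: r3 <- (r3 + 1)               11000000000000000000000000000000
step 7: eval (r3 < (4 + (lane // 2))) 11000000000000000000000000000000
step 8: r3 <- (lane + max(lane, r3)) 10000000000000000000000000000000
step 9: r3 <- (r3 + 1)               10000000000000000000000000000000
step 10: eval (r3 < (4 + (lane // 2))) 10000000000000000000000000000000
step 11: eval (r3 <= -3)              11111111111111111111111111111111
step 12: r2 <- ((r3 % 5) + (lane * -6)) 11111111111111111111111111111111
step 13: r2 <- r2                     11111111111111111111111111111111

Answer: 14 steps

r2: 4,-6,-12,-16,-20,-29,-33,-42,-46,-50,-59,-63,-72,-76,-80,-89,-93,-102,-106,-110,-119,-123,-132,-136,-140,-149,-153,-162,-166,-170,-179,-183
r3: 4,5,5,7,9,11,13,15,17,19,21,23,25,27,29,31,33,35,37,39,41,43,45,47,49,51,53,55,57,59,61,63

steps = 14; useful = 265; efficiency = 265/448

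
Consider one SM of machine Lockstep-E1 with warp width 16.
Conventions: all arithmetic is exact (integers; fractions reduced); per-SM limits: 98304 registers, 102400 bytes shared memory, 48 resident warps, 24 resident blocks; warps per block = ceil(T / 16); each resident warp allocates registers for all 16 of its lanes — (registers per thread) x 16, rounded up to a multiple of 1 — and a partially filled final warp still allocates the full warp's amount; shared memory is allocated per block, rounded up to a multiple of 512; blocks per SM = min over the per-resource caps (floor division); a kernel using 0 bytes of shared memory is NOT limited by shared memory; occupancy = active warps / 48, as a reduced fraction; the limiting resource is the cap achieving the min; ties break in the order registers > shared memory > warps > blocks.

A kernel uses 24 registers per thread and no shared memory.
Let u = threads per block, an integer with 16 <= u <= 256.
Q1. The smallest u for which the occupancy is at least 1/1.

Answer: u = 17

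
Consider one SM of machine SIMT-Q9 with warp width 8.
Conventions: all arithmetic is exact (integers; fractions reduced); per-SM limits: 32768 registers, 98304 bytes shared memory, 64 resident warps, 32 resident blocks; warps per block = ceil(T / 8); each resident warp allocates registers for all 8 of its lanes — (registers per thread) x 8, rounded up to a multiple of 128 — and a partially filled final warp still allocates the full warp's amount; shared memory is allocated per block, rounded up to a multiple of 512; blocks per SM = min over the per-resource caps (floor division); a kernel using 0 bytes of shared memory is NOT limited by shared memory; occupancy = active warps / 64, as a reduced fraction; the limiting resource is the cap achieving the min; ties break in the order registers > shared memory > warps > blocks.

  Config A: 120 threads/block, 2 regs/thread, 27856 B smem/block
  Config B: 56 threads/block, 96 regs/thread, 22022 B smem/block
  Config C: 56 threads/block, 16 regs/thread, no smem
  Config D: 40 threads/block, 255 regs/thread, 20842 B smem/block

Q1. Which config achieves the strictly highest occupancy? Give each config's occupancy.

occupancies: A 45/64, B 7/16, C 63/64, D 15/64

Answer: C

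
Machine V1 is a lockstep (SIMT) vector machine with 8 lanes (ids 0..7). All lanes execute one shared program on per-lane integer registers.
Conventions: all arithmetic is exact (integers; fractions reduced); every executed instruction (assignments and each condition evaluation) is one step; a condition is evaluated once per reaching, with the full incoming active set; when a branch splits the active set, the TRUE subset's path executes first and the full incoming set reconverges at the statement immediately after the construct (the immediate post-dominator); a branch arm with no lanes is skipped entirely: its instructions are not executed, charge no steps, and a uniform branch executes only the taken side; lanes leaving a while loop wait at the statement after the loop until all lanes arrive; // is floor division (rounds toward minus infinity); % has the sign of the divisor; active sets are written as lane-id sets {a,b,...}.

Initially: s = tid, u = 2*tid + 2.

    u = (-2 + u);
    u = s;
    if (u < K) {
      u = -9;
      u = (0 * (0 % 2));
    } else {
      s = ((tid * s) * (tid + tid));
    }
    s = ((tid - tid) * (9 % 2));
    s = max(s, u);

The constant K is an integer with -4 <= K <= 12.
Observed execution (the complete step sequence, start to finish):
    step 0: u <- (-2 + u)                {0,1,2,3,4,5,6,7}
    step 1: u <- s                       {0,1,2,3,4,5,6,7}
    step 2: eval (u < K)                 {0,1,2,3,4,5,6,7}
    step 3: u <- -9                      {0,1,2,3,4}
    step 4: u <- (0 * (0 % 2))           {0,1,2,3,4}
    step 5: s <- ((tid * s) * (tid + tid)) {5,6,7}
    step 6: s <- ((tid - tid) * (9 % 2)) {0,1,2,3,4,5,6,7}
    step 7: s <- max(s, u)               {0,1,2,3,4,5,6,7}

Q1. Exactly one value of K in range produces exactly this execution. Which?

Answer: K = 5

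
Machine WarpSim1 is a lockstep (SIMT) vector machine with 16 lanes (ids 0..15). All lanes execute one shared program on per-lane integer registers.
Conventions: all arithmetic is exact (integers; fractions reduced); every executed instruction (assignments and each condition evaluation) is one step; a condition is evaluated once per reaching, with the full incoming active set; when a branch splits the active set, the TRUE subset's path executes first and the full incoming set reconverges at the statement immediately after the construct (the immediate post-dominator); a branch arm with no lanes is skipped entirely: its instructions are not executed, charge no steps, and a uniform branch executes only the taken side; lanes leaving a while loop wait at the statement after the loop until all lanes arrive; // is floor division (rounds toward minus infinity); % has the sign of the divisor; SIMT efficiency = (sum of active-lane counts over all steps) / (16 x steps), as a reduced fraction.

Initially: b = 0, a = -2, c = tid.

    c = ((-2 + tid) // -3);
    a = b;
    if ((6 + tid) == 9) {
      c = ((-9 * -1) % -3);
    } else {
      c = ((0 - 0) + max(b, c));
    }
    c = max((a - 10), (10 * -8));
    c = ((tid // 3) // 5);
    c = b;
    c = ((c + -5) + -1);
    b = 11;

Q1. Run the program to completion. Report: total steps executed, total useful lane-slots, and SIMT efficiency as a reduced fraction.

Answer: 10 steps, 144 useful, 9/10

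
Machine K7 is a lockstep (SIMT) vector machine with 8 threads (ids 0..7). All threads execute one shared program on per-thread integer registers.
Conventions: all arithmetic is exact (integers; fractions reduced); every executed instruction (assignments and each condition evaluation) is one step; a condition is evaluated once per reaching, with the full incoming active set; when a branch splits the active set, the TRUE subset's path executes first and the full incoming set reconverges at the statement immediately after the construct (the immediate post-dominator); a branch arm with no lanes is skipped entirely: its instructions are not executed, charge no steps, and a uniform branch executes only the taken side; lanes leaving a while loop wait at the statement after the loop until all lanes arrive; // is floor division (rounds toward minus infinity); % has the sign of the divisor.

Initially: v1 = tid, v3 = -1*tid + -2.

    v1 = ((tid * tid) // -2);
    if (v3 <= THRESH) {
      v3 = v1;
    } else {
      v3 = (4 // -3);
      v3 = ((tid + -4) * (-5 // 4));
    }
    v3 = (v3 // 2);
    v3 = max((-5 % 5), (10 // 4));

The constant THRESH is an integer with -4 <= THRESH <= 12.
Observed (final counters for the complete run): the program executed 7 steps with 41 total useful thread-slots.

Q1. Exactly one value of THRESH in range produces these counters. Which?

Answer: THRESH = -3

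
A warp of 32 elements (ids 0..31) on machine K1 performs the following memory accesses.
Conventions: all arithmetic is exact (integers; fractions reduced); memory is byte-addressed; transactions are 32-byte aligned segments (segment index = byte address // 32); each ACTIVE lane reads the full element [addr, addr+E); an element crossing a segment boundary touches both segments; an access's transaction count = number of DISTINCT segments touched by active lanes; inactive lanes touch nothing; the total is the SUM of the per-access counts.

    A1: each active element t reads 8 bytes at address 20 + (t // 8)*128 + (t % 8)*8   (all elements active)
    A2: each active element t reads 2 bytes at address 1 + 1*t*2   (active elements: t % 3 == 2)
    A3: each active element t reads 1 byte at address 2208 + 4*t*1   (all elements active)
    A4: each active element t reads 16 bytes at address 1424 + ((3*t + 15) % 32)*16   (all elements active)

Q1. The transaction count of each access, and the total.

A1: 12 transactions
A2: 2 transactions
A3: 4 transactions
A4: 17 transactions

Answer: 12,2,4,17; total 35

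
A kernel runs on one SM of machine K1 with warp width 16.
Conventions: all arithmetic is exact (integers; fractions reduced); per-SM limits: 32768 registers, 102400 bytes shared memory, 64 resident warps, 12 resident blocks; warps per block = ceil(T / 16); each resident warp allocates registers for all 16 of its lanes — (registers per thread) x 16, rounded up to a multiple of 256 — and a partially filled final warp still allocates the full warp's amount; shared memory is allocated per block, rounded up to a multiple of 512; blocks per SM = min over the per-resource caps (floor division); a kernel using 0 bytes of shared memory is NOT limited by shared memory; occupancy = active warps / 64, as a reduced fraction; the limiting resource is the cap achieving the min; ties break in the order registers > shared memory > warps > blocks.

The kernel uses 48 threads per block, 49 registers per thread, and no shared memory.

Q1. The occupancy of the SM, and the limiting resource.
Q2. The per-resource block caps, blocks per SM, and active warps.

Answer: occupancy 15/32, limited by registers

registers: 10 blocks
shared memory: no limit (kernel uses none)
warps: 21 blocks
blocks: 12 blocks

Answer: 10 blocks, 30 active warps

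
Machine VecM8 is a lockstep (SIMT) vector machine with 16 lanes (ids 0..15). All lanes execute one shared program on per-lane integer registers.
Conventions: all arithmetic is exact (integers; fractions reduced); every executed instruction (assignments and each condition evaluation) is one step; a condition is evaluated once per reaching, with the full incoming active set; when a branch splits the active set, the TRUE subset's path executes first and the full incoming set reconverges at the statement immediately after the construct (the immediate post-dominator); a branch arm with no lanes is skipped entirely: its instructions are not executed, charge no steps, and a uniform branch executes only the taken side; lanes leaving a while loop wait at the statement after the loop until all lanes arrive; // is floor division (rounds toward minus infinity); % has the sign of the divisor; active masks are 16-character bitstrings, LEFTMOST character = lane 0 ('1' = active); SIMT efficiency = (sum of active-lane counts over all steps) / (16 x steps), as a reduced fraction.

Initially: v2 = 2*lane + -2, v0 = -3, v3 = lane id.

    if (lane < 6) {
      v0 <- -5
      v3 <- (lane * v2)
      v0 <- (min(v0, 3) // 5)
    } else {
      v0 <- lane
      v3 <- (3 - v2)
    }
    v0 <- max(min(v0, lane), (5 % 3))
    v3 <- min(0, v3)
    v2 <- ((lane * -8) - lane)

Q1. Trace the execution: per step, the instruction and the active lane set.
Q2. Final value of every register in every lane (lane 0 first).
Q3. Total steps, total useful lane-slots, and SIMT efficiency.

step 0: eval (lane < 6)              1111111111111111
step 1: v0 <- -5                     1111110000000000
step 2: v3 <- (lane * v2)            1111110000000000
step 3: v0 <- (min(v0, 3) // 5)      1111110000000000
step 4: v0 <- lane                   0000001111111111
step 5: v3 <- (3 - v2)               0000001111111111
step 6: v0 <- max(min(v0, lane), (5 % 3)) 1111111111111111
step 7: v3 <- min(0, v3)             1111111111111111
step 8: v2 <- ((lane * -8) - lane)   1111111111111111

Answer: 9 steps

v2: 0,-9,-18,-27,-36,-45,-54,-63,-72,-81,-90,-99,-108,-117,-126,-135
v0: 2,2,2,2,2,2,6,7,8,9,10,11,12,13,14,15
v3: 0,0,0,0,0,0,-7,-9,-11,-13,-15,-17,-19,-21,-23,-25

steps = 9; useful = 102; efficiency = 102/144 = 17/24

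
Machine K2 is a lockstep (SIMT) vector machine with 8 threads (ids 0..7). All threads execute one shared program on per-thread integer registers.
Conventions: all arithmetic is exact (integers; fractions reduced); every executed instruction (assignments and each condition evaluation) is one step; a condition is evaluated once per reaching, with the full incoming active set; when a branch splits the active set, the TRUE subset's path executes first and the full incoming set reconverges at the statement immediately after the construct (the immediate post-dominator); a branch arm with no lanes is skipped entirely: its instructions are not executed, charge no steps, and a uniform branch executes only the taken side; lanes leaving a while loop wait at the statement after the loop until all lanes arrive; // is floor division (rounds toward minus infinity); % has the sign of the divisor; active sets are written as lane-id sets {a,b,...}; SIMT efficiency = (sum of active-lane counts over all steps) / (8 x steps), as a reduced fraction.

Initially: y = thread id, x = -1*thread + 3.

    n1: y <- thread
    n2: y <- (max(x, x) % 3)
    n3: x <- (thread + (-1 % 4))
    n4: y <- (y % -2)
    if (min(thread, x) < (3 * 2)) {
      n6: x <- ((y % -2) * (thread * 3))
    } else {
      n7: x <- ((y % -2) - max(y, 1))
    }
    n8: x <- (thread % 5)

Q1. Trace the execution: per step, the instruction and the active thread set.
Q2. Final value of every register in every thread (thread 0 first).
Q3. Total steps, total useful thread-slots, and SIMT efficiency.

step 0: y <- thread                  {0,1,2,3,4,5,6,7}
step 1: y <- (max(x, x) % 3)         {0,1,2,3,4,5,6,7}
step 2: x <- (thread + (-1 % 4))     {0,1,2,3,4,5,6,7}
step 3: y <- (y % -2)                {0,1,2,3,4,5,6,7}
step 4: eval (min(thread, x) < (3 * 2)) {0,1,2,3,4,5,6,7}
step 5: x <- ((y % -2) * (thread * 3)) {0,1,2,3,4,5}
step 6: x <- ((y % -2) - max(y, 1))  {6,7}
step 7: x <- (thread % 5)            {0,1,2,3,4,5,6,7}

Answer: 8 steps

y: 0,0,-1,0,0,-1,0,0
x: 0,1,2,3,4,0,1,2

steps = 8; useful = 56; efficiency = 56/64 = 7/8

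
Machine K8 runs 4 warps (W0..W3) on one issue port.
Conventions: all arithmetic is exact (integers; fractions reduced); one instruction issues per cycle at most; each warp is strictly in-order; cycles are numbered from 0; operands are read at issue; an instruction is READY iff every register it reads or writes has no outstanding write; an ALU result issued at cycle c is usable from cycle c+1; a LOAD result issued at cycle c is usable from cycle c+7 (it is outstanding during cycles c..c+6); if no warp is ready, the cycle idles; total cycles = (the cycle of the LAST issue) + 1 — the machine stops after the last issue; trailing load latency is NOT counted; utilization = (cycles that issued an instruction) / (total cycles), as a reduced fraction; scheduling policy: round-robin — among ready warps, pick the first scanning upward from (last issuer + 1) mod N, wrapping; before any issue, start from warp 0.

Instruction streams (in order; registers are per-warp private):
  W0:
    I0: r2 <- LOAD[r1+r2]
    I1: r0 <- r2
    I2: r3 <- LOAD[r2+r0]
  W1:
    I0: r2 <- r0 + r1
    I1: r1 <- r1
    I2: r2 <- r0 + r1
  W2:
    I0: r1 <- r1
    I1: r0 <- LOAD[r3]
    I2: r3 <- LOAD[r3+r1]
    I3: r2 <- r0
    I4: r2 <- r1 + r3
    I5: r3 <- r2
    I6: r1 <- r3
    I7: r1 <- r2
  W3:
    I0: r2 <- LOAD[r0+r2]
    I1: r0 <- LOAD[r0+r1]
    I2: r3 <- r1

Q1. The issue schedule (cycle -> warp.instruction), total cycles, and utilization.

cycle 0: W0.I0
cycle 1: W1.I0
cycle 2: W2.I0
cycle 3: W3.I0
cycle 4: W1.I1
cycle 5: W2.I1
cycle 6: W3.I1
cycle 7: W0.I1
cycle 8: W1.I2
cycle 9: W2.I2
cycle 10: W3.I2
cycle 11: W0.I2
cycle 12: W2.I3
cycle 13: idle
cycle 14: idle
cycle 15: idle
cycle 16: W2.I4
cycle 17: W2.I5
cycle 18: W2.I6
cycle 19: W2.I7

Answer: 20 cycles, utilization 17/20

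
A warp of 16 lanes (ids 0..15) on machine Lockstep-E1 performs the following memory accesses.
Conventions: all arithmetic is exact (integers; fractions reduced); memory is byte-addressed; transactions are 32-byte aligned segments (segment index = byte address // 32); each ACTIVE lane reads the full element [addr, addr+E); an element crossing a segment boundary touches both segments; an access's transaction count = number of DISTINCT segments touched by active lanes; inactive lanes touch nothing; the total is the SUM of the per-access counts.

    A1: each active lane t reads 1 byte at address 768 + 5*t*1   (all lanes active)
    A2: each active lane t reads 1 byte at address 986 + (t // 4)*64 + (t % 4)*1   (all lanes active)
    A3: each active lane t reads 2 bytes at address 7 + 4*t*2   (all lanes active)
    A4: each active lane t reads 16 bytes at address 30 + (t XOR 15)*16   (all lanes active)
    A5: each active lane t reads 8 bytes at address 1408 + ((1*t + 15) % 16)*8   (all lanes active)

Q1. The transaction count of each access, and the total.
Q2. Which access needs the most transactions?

A1: 3 transactions
A2: 4 transactions
A3: 5 transactions
A4: 9 transactions
A5: 4 transactions

Answer: 3,4,5,9,4; total 25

Answer: A4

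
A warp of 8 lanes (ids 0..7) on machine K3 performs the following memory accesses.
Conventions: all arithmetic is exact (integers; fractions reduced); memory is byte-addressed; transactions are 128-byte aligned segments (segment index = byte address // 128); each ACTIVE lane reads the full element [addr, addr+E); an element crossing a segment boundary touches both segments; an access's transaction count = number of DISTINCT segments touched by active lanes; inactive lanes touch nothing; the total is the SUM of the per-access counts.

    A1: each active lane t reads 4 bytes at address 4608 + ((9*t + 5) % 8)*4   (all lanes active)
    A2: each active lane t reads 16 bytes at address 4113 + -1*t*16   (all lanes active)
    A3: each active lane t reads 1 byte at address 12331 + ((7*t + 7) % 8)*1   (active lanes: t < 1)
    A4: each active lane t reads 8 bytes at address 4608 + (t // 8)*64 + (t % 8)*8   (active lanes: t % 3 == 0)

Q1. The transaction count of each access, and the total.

A1: 1 transaction
A2: 2 transactions
A3: 1 transaction
A4: 1 transaction

Answer: 1,2,1,1; total 5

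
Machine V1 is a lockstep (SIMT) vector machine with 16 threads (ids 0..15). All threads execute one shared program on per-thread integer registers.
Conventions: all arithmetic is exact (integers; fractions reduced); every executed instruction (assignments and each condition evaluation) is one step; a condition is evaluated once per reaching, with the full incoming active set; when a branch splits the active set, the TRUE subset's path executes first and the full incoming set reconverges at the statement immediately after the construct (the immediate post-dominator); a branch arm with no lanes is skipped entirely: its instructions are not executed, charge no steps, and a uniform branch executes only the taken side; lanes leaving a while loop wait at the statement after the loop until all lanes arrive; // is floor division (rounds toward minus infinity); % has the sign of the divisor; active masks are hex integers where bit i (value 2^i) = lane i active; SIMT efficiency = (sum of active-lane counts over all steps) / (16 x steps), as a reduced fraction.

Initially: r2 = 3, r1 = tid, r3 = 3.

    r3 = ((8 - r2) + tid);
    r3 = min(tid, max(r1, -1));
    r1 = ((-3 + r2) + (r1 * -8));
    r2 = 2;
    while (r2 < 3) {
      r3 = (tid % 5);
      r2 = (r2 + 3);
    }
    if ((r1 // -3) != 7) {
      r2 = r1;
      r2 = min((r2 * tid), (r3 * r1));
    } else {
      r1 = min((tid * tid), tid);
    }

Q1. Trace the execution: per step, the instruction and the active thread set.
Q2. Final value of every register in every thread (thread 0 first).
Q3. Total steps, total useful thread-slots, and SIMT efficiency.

step 0: r3 <- ((8 - r2) + tid)       0xffff
step 1: r3 <- min(tid, max(r1, -1))  0xffff
step 2: r1 <- ((-3 + r2) + (r1 * -8)) 0xffff
step 3: r2 <- 2                      0xffff
step 4: eval (r2 < 3)                0xffff
step 5: r3 <- (tid % 5)              0xffff
step 6: r2 <- (r2 + 3)               0xffff
step 7: eval (r2 < 3)                0xffff
step 8: eval ((r1 // -3) != 7)       0xffff
step 9: r2 <- r1                     0xffff
step 10: r2 <- min((r2 * tid), (r3 * r1)) 0xffff

Answer: 11 steps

r2: 0,-8,-32,-72,-128,-200,-288,-392,-512,-648,-800,-968,-1152,-1352,-1568,-1800
r1: 0,-8,-16,-24,-32,-40,-48,-56,-64,-72,-80,-88,-96,-104,-112,-120
r3: 0,1,2,3,4,0,1,2,3,4,0,1,2,3,4,0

steps = 11; useful = 176; efficiency = 176/176 = 1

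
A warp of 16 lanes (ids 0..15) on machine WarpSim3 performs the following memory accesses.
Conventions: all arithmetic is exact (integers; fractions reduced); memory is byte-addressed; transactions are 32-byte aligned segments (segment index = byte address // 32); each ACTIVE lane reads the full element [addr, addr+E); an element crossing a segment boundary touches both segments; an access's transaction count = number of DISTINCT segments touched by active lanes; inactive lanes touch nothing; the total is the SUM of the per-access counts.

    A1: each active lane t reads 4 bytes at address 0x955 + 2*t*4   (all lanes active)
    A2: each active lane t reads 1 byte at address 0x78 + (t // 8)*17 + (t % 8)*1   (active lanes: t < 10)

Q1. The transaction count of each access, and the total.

A1: 5 transactions
A2: 2 transactions

Answer: 5,2; total 7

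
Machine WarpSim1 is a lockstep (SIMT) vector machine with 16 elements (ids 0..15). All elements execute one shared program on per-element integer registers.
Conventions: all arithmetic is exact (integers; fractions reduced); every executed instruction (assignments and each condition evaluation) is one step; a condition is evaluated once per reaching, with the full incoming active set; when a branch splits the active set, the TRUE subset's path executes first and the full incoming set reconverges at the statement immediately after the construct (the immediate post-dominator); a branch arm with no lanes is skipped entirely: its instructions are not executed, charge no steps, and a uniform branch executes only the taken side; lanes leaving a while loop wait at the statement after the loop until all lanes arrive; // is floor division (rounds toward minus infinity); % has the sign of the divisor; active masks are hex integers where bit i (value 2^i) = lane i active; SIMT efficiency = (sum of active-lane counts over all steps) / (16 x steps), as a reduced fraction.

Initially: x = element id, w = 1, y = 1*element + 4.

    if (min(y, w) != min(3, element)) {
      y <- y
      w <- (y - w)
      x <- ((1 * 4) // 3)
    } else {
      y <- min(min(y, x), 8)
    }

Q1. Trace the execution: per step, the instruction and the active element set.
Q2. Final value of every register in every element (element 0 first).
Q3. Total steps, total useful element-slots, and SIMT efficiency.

step 0: eval (min(y, w) != min(3, element)) 0xffff
step 1: y <- y                       0xfffd
step 2: w <- (y - w)                 0xfffd
step 3: x <- ((1 * 4) // 3)          0xfffd
step 4: y <- min(min(y, x), 8)       0x0002

Answer: 5 steps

x: 1,1,1,1,1,1,1,1,1,1,1,1,1,1,1,1
w: 3,1,5,6,7,8,9,10,11,12,13,14,15,16,17,18
y: 4,1,6,7,8,9,10,11,12,13,14,15,16,17,18,19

steps = 5; useful = 62; efficiency = 62/80 = 31/40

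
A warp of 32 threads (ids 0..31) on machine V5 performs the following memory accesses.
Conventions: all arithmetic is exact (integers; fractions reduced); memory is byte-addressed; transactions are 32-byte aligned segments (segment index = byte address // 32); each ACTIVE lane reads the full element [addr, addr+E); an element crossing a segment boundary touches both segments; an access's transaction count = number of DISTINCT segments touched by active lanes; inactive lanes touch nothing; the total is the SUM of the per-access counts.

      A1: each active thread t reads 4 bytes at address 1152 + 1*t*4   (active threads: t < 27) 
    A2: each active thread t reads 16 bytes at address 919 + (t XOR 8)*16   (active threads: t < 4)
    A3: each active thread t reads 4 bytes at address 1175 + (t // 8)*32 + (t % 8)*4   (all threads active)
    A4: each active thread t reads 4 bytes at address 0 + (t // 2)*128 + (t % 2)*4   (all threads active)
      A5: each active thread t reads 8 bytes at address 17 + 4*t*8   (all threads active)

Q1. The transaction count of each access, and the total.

A1: 4 transactions
A2: 3 transactions
A3: 5 transactions
A4: 16 transactions
A5: 32 transactions

Answer: 4,3,5,16,32; total 60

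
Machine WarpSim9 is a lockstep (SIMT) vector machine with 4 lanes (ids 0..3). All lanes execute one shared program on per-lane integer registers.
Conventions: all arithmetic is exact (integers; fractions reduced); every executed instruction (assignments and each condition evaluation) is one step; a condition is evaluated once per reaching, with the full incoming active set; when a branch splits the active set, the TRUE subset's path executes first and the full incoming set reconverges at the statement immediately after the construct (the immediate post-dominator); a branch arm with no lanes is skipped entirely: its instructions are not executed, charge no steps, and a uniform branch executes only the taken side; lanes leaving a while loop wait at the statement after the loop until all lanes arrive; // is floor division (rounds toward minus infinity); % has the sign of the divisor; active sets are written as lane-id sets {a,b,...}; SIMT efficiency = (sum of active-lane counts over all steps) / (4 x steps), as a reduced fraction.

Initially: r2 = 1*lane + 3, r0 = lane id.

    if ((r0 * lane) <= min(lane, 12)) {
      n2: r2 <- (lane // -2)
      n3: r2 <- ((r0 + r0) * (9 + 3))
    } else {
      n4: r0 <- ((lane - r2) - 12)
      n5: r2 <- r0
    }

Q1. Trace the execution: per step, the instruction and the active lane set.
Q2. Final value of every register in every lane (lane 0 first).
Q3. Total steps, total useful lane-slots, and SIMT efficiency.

step 0: eval ((r0 * lane) <= min(lane, 12)) {0,1,2,3}
step 1: r2 <- (lane // -2)           {0,1}
step 2: r2 <- ((r0 + r0) * (9 + 3))  {0,1}
step 3: r0 <- ((lane - r2) - 12)     {2,3}
step 4: r2 <- r0                     {2,3}

Answer: 5 steps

r2: 0,24,-15,-15
r0: 0,1,-15,-15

steps = 5; useful = 12; efficiency = 12/20 = 3/5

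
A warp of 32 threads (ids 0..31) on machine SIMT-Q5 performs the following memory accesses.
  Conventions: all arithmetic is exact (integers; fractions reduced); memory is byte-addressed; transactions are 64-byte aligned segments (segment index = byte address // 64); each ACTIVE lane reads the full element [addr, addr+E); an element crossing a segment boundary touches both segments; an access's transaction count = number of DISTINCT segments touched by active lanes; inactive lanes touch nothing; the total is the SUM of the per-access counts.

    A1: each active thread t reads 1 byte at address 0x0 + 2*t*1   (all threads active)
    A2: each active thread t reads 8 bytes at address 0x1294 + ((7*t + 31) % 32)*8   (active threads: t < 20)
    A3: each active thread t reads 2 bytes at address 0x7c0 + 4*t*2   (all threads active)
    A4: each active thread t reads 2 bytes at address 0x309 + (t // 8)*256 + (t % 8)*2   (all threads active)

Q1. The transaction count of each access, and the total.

A1: 1 transaction
A2: 5 transactions
A3: 4 transactions
A4: 4 transactions

Answer: 1,5,4,4; total 14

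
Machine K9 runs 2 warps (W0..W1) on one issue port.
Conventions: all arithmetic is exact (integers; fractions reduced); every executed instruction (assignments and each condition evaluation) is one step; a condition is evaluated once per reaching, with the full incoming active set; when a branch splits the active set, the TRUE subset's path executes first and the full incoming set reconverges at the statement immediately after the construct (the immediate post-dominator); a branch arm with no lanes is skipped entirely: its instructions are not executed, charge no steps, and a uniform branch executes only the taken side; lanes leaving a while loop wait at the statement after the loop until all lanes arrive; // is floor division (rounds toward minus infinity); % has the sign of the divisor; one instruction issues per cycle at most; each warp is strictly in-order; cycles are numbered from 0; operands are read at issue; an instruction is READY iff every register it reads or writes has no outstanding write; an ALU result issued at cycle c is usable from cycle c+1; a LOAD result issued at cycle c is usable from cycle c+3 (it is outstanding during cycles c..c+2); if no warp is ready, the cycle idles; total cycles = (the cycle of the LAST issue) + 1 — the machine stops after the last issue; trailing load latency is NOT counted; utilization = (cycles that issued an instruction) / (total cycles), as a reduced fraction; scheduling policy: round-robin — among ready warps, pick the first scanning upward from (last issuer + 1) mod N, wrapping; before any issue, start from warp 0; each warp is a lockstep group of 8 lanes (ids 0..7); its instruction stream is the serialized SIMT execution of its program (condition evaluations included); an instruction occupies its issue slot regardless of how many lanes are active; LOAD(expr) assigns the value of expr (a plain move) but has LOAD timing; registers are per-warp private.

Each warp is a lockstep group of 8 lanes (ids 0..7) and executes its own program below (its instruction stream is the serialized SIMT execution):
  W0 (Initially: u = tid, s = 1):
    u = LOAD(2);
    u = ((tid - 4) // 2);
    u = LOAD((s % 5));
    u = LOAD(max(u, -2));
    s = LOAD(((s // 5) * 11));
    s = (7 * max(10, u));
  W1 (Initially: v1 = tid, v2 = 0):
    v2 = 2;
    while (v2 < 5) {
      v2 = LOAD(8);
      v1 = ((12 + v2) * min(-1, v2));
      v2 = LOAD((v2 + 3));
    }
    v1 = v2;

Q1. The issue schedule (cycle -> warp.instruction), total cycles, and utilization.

cycle 0: W0.I0
cycle 1: W1.I0
cycle 2: W1.I1
cycle 3: W0.I1
cycle 4: W1.I2
cycle 5: W0.I2
cycle 6: idle
cycle 7: W1.I3
cycle 8: W0.I3
cycle 9: W1.I4
cycle 10: W0.I4
cycle 11: idle
cycle 12: W1.I5
cycle 13: W0.I5
cycle 14: W1.I6

Answer: 15 cycles, utilization 13/15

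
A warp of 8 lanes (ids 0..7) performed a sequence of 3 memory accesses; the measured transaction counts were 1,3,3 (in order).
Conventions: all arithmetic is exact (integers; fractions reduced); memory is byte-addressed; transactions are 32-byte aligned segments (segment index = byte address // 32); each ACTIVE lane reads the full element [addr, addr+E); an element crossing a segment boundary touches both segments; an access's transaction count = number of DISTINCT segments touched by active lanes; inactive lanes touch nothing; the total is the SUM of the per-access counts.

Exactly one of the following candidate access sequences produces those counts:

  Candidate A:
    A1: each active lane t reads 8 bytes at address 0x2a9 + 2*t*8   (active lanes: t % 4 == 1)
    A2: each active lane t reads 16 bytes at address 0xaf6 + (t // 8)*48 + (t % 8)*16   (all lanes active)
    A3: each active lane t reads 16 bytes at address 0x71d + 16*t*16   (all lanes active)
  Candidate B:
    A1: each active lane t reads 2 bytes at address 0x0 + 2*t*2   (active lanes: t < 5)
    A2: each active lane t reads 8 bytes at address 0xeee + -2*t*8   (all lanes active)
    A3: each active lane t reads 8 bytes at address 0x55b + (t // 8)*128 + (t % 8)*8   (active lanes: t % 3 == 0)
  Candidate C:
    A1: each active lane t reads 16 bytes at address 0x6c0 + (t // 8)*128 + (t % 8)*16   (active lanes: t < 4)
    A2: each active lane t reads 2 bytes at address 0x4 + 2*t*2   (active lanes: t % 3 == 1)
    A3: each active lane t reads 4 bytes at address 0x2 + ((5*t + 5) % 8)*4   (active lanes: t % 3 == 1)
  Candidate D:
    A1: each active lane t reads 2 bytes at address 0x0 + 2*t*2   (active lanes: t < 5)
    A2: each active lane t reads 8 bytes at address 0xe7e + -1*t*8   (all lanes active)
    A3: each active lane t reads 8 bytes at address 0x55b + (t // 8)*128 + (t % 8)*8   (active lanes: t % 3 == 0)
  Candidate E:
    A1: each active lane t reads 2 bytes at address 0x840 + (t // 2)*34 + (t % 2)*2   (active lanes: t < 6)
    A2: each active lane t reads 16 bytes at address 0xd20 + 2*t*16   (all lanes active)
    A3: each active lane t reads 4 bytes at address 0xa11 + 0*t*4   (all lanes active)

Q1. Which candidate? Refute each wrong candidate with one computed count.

A: A1 gives 4 transactions, not 1
B: A2 gives 5 transactions, not 3
C: A1 gives 2 transactions, not 1
E: A1 gives 3 transactions, not 1
D: all counts match (1,3,3)

Answer: D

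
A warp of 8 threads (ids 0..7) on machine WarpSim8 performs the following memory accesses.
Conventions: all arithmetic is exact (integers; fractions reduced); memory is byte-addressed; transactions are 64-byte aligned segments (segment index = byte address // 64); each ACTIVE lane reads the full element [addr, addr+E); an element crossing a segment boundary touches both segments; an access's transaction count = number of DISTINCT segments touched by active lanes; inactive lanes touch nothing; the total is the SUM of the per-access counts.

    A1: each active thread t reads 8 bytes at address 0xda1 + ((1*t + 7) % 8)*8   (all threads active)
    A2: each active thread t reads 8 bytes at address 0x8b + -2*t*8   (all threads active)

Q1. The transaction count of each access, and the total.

A1: 2 transactions
A2: 3 transactions

Answer: 2,3; total 5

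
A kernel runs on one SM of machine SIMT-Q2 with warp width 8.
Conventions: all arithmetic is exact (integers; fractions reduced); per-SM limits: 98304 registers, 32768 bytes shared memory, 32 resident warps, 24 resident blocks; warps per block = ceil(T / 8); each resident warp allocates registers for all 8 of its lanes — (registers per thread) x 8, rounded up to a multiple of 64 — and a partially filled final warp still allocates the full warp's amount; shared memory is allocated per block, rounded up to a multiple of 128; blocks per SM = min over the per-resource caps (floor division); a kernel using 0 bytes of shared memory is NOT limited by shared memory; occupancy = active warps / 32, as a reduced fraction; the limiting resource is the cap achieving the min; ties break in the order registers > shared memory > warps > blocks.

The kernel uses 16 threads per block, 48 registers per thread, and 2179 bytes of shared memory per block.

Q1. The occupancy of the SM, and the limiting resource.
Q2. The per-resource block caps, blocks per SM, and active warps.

Answer: occupancy 7/8, limited by shared memory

registers: 128 blocks
shared memory: 14 blocks
warps: 16 blocks
blocks: 24 blocks

Answer: 14 blocks, 28 active warps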